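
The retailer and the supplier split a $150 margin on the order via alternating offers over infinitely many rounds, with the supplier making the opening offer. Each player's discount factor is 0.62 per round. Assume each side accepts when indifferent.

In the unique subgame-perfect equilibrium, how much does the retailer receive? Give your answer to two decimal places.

In a stationary SPE each proposer offers the other exactly their discounted continuation value.
If the supplier keeps x when proposing and the retailer keeps y when proposing, then x = 150 − 0.62y and y = 150 − 0.62x.
Solving: x = 150(1 − 0.62) / (1 − 0.62·0.62) = 57 / 0.6156 ≈ 92.5926.
The retailer gets 150 − 92.5926 ≈ 57.4074.

57.41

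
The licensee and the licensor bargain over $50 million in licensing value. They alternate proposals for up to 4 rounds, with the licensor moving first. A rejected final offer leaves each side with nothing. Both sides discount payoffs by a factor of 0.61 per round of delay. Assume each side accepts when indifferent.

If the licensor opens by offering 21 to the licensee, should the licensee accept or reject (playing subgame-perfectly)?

Reject

Round 4 (the licensee proposes): rejection yields 0 for the licensor; the licensee offers 0 and keeps 50.
Round 3 (the licensor proposes): the licensee can get 50 next round, worth 0.61 × 50 = 30.5 now, so the licensor offers 30.5, keeping 19.5.
Round 2 (the licensee proposes): the licensor can get 19.5 next round, worth 0.61 × 19.5 = 11.895 now. The licensee offers 11.895 and keeps 50 − 11.895 = 38.105.
So by rejecting in round 1, the licensee gets 38.105 next round, worth 0.61 × 38.105 = 23.24405 now.
Offer 21 < 23.24405, so the licensee rejects.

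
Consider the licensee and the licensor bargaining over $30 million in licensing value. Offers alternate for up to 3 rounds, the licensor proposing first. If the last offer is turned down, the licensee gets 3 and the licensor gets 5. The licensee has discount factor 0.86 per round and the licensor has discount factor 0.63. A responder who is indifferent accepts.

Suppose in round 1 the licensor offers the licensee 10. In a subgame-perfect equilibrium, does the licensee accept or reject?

Reject

Round 3 (the licensor proposes): the licensee gets 3 if talks fail, so the licensor offers 3 and keeps 27.
Round 2 (the licensee proposes): the licensor can get 27 next round, worth 0.63 × 27 = 17.01 now. The licensee offers 17.01 and keeps 30 − 17.01 = 12.99.
So by rejecting in round 1, the licensee gets 12.99 next round, worth 0.86 × 12.99 = 11.1714 now.
Offer 10 < 11.1714, so the licensee rejects.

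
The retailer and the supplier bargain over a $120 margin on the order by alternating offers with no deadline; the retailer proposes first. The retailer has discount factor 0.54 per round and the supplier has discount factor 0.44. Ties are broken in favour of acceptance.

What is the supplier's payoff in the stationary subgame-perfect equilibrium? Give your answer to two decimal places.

31.86

In a stationary SPE each proposer offers the other exactly their discounted continuation value.
If the retailer keeps x when proposing and the supplier keeps y when proposing, then x = 120 − 0.44y and y = 120 − 0.54x.
Solving: x = 120(1 − 0.44) / (1 − 0.54·0.44) = 67.2 / 0.7624 ≈ 88.1427.
The supplier gets 120 − 88.1427 ≈ 31.8573.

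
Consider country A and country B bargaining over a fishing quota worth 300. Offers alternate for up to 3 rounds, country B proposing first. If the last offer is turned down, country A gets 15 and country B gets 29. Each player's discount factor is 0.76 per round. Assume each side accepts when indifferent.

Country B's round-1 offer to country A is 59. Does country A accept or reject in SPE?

Round 3 (country B proposes): country A gets 15 if talks fail, so country B offers 15 and keeps 285.
Round 2 (country A proposes): country B can get 285 next round, worth 0.76 × 285 = 216.6 now; country A offers that and keeps 83.4.
So by rejecting in round 1, country A gets 83.4 next round, worth 0.76 × 83.4 = 63.384 now.
Offer 59 < 63.384, so country A rejects.

Reject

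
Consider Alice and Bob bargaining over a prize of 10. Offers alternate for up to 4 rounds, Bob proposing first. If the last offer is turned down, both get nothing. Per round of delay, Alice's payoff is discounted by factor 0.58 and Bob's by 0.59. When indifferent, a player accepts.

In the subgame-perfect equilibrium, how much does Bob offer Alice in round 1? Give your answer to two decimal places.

Round 4 (Alice proposes): Bob will accept anything ≥ 0, so Alice offers 0 and keeps 10.
Round 3 (Bob proposes): Alice can get 10 next round, worth 0.58 × 10 = 5.8 now; Bob offers that and keeps 4.2.
Round 2 (Alice proposes): Bob can get 4.2 next round, worth 0.59 × 4.2 = 2.478 now; Alice offers that and keeps 7.522.
Round 1 (Bob proposes): Alice can get 7.522 next round, worth 0.58 × 7.522 = 4.36276 now; Bob offers that and keeps 5.63724.

4.36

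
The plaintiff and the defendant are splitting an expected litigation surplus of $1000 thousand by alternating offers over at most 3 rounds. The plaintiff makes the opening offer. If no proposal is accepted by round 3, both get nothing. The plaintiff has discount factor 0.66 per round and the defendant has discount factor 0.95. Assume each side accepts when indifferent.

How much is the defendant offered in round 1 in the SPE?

323

Work backward from the last round.
Round 3 (the plaintiff proposes): rejection yields 0 for the defendant; the plaintiff offers 0 and keeps 1000.
Round 2 (the defendant proposes): the plaintiff can get 1000 next round, worth 0.66 × 1000 = 660 now; the defendant offers that and keeps 340.
Round 1 (the plaintiff proposes): the defendant can get 340 next round, worth 0.95 × 340 = 323 now. The plaintiff offers 323 and keeps 1000 − 323 = 677.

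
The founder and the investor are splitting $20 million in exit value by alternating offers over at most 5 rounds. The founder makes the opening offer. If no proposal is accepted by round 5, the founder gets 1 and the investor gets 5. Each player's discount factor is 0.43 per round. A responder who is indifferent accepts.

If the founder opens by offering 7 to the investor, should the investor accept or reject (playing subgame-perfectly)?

Accept

Round 5 (the founder proposes): the investor gets 5 if talks fail, so the founder offers 5 and keeps 15.
Round 4 (the investor proposes): the founder can get 15 next round, worth 0.43 × 15 = 6.45 now; the investor offers that and keeps 13.55.
Round 3 (the founder proposes): the investor can get 13.55 next round, worth 0.43 × 13.55 = 5.8265 now. The founder offers 5.8265 and keeps 20 − 5.8265 = 14.1735.
Round 2 (the investor proposes): the founder can get 14.1735 next round, worth 0.43 × 14.1735 = 6.094605 now, so the investor offers 6.094605, keeping 13.905395.
So by rejecting in round 1, the investor gets 13.905395 next round, worth 0.43 × 13.905395 = 5.97931985 now.
Offer 7 ≥ 5.97931985, so the investor accepts.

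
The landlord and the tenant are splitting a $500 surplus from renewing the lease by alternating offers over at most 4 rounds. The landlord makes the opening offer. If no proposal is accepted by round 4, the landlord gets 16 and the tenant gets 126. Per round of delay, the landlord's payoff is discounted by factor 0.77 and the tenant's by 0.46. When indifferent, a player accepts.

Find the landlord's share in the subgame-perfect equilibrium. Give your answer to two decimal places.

Solve by backward induction from round 4.
Round 4 (the tenant proposes): the landlord gets 16 if talks fail, so the tenant offers 16 and keeps 484.
Round 3 (the landlord proposes): the tenant can get 484 next round, worth 0.46 × 484 = 222.64 now, so the landlord offers 222.64, keeping 277.36.
Round 2 (the tenant proposes): the landlord can get 277.36 next round, worth 0.77 × 277.36 = 213.5672 now; the tenant offers that and keeps 286.4328.
Round 1 (the landlord proposes): the tenant can get 286.4328 next round, worth 0.46 × 286.4328 = 131.759088 now, so the landlord offers 131.759088, keeping 368.240912.

368.24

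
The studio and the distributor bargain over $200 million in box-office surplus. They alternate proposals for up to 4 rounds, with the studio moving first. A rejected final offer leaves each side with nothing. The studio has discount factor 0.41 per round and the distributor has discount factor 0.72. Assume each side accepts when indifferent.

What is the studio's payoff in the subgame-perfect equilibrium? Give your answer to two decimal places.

72.53

Round 4 (the distributor proposes): the studio will accept anything ≥ 0, so the distributor offers 0 and keeps 200.
Round 3 (the studio proposes): the distributor can get 200 next round, worth 0.72 × 200 = 144 now; the studio offers that and keeps 56.
Round 2 (the distributor proposes): the studio can get 56 next round, worth 0.41 × 56 = 22.96 now. The distributor offers 22.96 and keeps 200 − 22.96 = 177.04.
Round 1 (the studio proposes): the distributor can get 177.04 next round, worth 0.72 × 177.04 = 127.4688 now. The studio offers 127.4688 and keeps 200 − 127.4688 = 72.5312.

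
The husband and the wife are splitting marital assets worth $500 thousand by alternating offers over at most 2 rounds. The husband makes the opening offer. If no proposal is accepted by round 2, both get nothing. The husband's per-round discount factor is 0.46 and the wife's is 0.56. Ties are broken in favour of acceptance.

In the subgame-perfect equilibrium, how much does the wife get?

Solve by backward induction from round 2.
Round 2 (the wife proposes): rejection yields 0 for the husband; the wife offers 0 and keeps 500.
Round 1 (the husband proposes): the wife can get 500 next round, worth 0.56 × 500 = 280 now, so the husband offers 280, keeping 220.

280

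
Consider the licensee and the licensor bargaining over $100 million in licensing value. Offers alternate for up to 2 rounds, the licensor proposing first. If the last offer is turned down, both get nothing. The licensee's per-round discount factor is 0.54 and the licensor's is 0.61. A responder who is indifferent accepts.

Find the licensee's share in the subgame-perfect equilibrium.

Round 2 (the licensee proposes): rejection yields 0 for the licensor; the licensee offers 0 and keeps 100.
Round 1 (the licensor proposes): the licensee can get 100 next round, worth 0.54 × 100 = 54 now. The licensor offers 54 and keeps 100 − 54 = 46.

54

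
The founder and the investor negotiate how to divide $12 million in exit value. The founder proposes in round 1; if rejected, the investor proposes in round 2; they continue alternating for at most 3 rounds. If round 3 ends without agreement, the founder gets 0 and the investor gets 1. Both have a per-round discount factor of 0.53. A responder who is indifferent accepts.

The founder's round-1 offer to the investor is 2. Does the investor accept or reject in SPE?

Round 3 (the founder proposes): the investor gets 1 if talks fail, so the founder offers 1 and keeps 11.
Round 2 (the investor proposes): the founder can get 11 next round, worth 0.53 × 11 = 5.83 now, so the investor offers 5.83, keeping 6.17.
So by rejecting in round 1, the investor gets 6.17 next round, worth 0.53 × 6.17 = 3.2701 now.
Offer 2 < 3.2701, so the investor rejects.

Reject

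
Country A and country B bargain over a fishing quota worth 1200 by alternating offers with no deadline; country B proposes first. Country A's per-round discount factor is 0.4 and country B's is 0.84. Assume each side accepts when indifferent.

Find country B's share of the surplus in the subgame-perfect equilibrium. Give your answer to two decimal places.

1084.34

When country B proposes, country A accepts any offer worth at least 0.4 times what country A would get by proposing next round; and vice versa.
This gives x = 1200 − 0.4y and y = 1200 − 0.84x, where x and y are each side's share when it proposes.
Hence (1 − 0.4·0.84)x = 1200(1 − 0.4), i.e. 0.664·x = 720.
x ≈ 1084.3373; country A's share is 1200 − x ≈ 115.6627.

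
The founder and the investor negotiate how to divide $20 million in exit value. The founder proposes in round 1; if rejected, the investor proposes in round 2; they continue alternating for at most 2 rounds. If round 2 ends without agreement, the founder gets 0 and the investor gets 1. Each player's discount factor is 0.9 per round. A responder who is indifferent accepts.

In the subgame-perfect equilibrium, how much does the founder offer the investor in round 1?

Round 2 (the investor proposes): rejection yields 0 for the founder; the investor offers 0 and keeps 20.
Round 1 (the founder proposes): the investor can get 20 next round, worth 0.9 × 20 = 18 now. The founder offers 18 and keeps 20 − 18 = 2.

18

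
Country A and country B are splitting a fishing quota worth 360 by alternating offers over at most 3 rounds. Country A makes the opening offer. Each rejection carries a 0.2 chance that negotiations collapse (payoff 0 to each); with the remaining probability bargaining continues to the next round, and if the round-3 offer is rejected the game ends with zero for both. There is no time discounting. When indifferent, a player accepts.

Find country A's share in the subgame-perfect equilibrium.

Round 3 (country A proposes): rejection yields 0 for country B; country A offers 0 and keeps 360.
Round 2 (country B proposes): rejecting gives country A an expected 0.8 × 360 = 288; country B offers that and keeps 72.
Round 1 (country A proposes): rejecting gives country B an expected 0.8 × 72 = 57.6; country A offers that and keeps 302.4.

302.4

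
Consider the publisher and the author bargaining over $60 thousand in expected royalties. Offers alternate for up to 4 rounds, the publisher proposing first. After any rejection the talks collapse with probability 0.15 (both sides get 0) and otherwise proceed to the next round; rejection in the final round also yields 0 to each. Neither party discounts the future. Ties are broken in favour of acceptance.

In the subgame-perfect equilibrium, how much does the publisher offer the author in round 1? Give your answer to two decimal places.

Round 4 (the author proposes): the publisher will accept anything ≥ 0, so the author offers 0 and keeps 60.
Round 3 (the publisher proposes): rejecting gives the author an expected 0.85 × 60 = 51; the publisher offers that and keeps 9.
Round 2 (the author proposes): rejecting gives the publisher an expected 0.85 × 9 = 7.65; the author offers that and keeps 52.35.
Round 1 (the publisher proposes): rejecting gives the author an expected 0.85 × 52.35 = 44.4975, so the publisher offers 44.4975, keeping 15.5025.

44.50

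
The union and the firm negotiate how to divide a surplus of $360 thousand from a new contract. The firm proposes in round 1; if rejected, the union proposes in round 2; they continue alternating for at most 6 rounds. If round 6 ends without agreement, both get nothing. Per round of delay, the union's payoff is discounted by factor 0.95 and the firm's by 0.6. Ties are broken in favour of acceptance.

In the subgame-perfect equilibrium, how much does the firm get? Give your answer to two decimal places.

Round 6 (the union proposes): rejection yields 0 for the firm; the union offers 0 and keeps 360.
Round 5 (the firm proposes): the union can get 360 next round, worth 0.95 × 360 = 342 now, so the firm offers 342, keeping 18.
Round 4 (the union proposes): the firm can get 18 next round, worth 0.6 × 18 = 10.8 now. The union offers 10.8 and keeps 360 − 10.8 = 349.2.
Round 3 (the firm proposes): the union can get 349.2 next round, worth 0.95 × 349.2 = 331.74 now; the firm offers that and keeps 28.26.
Round 2 (the union proposes): the firm can get 28.26 next round, worth 0.6 × 28.26 = 16.956 now, so the union offers 16.956, keeping 343.044.
Round 1 (the firm proposes): the union can get 343.044 next round, worth 0.95 × 343.044 = 325.8918 now, so the firm offers 325.8918, keeping 34.1082.

34.11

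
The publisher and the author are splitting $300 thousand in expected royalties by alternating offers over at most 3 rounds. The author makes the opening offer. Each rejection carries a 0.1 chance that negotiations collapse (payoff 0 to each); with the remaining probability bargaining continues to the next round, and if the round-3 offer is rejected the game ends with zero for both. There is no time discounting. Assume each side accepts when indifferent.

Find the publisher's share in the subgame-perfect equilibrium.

Round 3 (the author proposes): rejection yields 0 for the publisher; the author offers 0 and keeps 300.
Round 2 (the publisher proposes): rejecting gives the author an expected 0.9 × 300 = 270, so the publisher offers 270, keeping 30.
Round 1 (the author proposes): rejecting gives the publisher an expected 0.9 × 30 = 27, so the author offers 27, keeping 273.

27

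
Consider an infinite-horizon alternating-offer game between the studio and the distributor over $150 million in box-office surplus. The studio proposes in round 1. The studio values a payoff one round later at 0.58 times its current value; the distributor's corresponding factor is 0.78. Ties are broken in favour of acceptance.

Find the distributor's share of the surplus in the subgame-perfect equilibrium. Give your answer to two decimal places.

In a stationary SPE each proposer offers the other exactly their discounted continuation value.
If the studio keeps x when proposing and the distributor keeps y when proposing, then x = 150 − 0.78y and y = 150 − 0.58x.
Solving: x = 150(1 − 0.78) / (1 − 0.58·0.78) = 33 / 0.5476 ≈ 60.2630.
The distributor gets 150 − 60.2630 ≈ 89.7370.

89.74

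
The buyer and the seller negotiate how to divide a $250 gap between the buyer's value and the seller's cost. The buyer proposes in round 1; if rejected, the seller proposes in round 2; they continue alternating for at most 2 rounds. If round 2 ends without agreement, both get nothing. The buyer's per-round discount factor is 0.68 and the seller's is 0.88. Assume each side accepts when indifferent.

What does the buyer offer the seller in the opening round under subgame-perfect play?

220

Round 2 (the seller proposes): the buyer will accept anything ≥ 0, so the seller offers 0 and keeps 250.
Round 1 (the buyer proposes): the seller can get 250 next round, worth 0.88 × 250 = 220 now. The buyer offers 220 and keeps 250 − 220 = 30.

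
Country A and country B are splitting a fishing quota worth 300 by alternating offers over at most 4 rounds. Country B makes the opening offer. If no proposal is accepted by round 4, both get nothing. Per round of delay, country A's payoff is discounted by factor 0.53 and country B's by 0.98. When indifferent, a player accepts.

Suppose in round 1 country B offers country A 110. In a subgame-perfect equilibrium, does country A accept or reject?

Work out country A's continuation value if the offer is rejected.
Round 4 (country A proposes): rejection yields 0 for country B; country A offers 0 and keeps 300.
Round 3 (country B proposes): country A can get 300 next round, worth 0.53 × 300 = 159 now; country B offers that and keeps 141.
Round 2 (country A proposes): country B can get 141 next round, worth 0.98 × 141 = 138.18 now; country A offers that and keeps 161.82.
So by rejecting in round 1, country A gets 161.82 next round, worth 0.53 × 161.82 = 85.7646 now.
Offer 110 ≥ 85.7646, so country A accepts.

Accept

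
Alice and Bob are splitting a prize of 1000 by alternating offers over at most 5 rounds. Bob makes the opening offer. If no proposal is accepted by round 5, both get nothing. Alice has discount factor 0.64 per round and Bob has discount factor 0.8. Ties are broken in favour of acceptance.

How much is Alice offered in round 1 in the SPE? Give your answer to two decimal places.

Round 5 (Bob proposes): rejection yields 0 for Alice; Bob offers 0 and keeps 1000.
Round 4 (Alice proposes): Bob can get 1000 next round, worth 0.8 × 1000 = 800 now, so Alice offers 800, keeping 200.
Round 3 (Bob proposes): Alice can get 200 next round, worth 0.64 × 200 = 128 now, so Bob offers 128, keeping 872.
Round 2 (Alice proposes): Bob can get 872 next round, worth 0.8 × 872 = 697.6 now; Alice offers that and keeps 302.4.
Round 1 (Bob proposes): Alice can get 302.4 next round, worth 0.64 × 302.4 = 193.536 now. Bob offers 193.536 and keeps 1000 − 193.536 = 806.464.

193.54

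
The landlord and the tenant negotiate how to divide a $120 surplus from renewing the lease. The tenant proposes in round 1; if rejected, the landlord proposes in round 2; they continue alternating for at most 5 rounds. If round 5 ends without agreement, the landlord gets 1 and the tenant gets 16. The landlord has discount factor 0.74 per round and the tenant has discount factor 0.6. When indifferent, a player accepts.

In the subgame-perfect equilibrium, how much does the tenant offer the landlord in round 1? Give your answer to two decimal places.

Round 5 (the tenant proposes): the landlord gets 1 if talks fail, so the tenant offers 1 and keeps 119.
Round 4 (the landlord proposes): the tenant can get 119 next round, worth 0.6 × 119 = 71.4 now. The landlord offers 71.4 and keeps 120 − 71.4 = 48.6.
Round 3 (the tenant proposes): the landlord can get 48.6 next round, worth 0.74 × 48.6 = 35.964 now. The tenant offers 35.964 and keeps 120 − 35.964 = 84.036.
Round 2 (the landlord proposes): the tenant can get 84.036 next round, worth 0.6 × 84.036 = 50.4216 now. The landlord offers 50.4216 and keeps 120 − 50.4216 = 69.5784.
Round 1 (the tenant proposes): the landlord can get 69.5784 next round, worth 0.74 × 69.5784 = 51.488016 now. The tenant offers 51.488016 and keeps 120 − 51.488016 = 68.511984.

51.49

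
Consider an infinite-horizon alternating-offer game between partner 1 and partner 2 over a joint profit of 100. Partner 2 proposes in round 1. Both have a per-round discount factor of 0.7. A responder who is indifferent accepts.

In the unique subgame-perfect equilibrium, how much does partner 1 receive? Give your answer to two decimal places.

41.18

Let x be partner 2's share when partner 2 proposes and y be partner 1's share when partner 1 proposes.
Partner 1 accepts iff offered ≥ 0.7·y, so x = 100 − 0.7y. Symmetrically y = 100 − 0.7x.
Substituting: x = 100 − 0.7(100 − 0.7x), giving x(1 − 0.7·0.7) = 100(1 − 0.7).
So x = 100 × 0.3 / 0.51 ≈ 58.8235, and partner 1 receives 100 − x ≈ 41.1765.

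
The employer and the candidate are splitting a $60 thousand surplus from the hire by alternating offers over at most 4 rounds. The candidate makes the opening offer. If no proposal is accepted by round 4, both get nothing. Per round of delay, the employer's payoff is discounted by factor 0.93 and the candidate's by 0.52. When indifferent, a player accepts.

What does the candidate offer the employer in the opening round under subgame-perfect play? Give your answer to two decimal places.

Round 4 (the employer proposes): rejection yields 0 for the candidate; the employer offers 0 and keeps 60.
Round 3 (the candidate proposes): the employer can get 60 next round, worth 0.93 × 60 = 55.8 now. The candidate offers 55.8 and keeps 60 − 55.8 = 4.2.
Round 2 (the employer proposes): the candidate can get 4.2 next round, worth 0.52 × 4.2 = 2.184 now. The employer offers 2.184 and keeps 60 − 2.184 = 57.816.
Round 1 (the candidate proposes): the employer can get 57.816 next round, worth 0.93 × 57.816 = 53.76888 now; the candidate offers that and keeps 6.23112.

53.77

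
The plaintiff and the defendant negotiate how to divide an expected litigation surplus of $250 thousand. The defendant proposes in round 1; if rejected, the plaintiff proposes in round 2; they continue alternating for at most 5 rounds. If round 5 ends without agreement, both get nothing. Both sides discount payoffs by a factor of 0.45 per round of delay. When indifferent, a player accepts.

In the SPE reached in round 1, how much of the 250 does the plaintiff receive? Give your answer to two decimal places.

Work backward from the last round.
Round 5 (the defendant proposes): rejection yields 0 for the plaintiff; the defendant offers 0 and keeps 250.
Round 4 (the plaintiff proposes): the defendant can get 250 next round, worth 0.45 × 250 = 112.5 now. The plaintiff offers 112.5 and keeps 250 − 112.5 = 137.5.
Round 3 (the defendant proposes): the plaintiff can get 137.5 next round, worth 0.45 × 137.5 = 61.875 now, so the defendant offers 61.875, keeping 188.125.
Round 2 (the plaintiff proposes): the defendant can get 188.125 next round, worth 0.45 × 188.125 = 84.65625 now. The plaintiff offers 84.65625 and keeps 250 − 84.65625 = 165.34375.
Round 1 (the defendant proposes): the plaintiff can get 165.34375 next round, worth 0.45 × 165.34375 = 74.4046875 now; the defendant offers that and keeps 175.5953125.

74.40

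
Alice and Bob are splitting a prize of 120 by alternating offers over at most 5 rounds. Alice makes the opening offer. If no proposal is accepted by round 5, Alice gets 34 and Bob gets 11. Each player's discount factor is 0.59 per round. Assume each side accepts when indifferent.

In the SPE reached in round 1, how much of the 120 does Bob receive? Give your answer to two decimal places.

40.47

Solve by backward induction from round 5.
Round 5 (Alice proposes): Bob gets 11 if talks fail, so Alice offers 11 and keeps 109.
Round 4 (Bob proposes): Alice can get 109 next round, worth 0.59 × 109 = 64.31 now. Bob offers 64.31 and keeps 120 − 64.31 = 55.69.
Round 3 (Alice proposes): Bob can get 55.69 next round, worth 0.59 × 55.69 = 32.8571 now, so Alice offers 32.8571, keeping 87.1429.
Round 2 (Bob proposes): Alice can get 87.1429 next round, worth 0.59 × 87.1429 = 51.414311 now. Bob offers 51.414311 and keeps 120 − 51.414311 = 68.585689.
Round 1 (Alice proposes): Bob can get 68.585689 next round, worth 0.59 × 68.585689 = 40.46555651 now. Alice offers 40.46555651 and keeps 120 − 40.46555651 = 79.53444349.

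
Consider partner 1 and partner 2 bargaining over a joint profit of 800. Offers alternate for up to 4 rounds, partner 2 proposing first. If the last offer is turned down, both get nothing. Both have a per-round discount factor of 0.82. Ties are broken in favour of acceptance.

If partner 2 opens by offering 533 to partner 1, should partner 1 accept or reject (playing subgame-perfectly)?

Round 4 (partner 1 proposes): partner 2 will accept anything ≥ 0, so partner 1 offers 0 and keeps 800.
Round 3 (partner 2 proposes): partner 1 can get 800 next round, worth 0.82 × 800 = 656 now; partner 2 offers that and keeps 144.
Round 2 (partner 1 proposes): partner 2 can get 144 next round, worth 0.82 × 144 = 118.08 now, so partner 1 offers 118.08, keeping 681.92.
So by rejecting in round 1, partner 1 gets 681.92 next round, worth 0.82 × 681.92 = 559.1744 now.
Offer 533 < 559.1744, so partner 1 rejects.

Reject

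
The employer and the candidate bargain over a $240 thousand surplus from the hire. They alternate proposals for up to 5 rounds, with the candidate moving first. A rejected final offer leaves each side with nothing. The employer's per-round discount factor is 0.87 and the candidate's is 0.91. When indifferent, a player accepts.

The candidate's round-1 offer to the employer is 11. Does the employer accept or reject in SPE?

Reject

Round 5 (the candidate proposes): rejection yields 0 for the employer; the candidate offers 0 and keeps 240.
Round 4 (the employer proposes): the candidate can get 240 next round, worth 0.91 × 240 = 218.4 now, so the employer offers 218.4, keeping 21.6.
Round 3 (the candidate proposes): the employer can get 21.6 next round, worth 0.87 × 21.6 = 18.792 now; the candidate offers that and keeps 221.208.
Round 2 (the employer proposes): the candidate can get 221.208 next round, worth 0.91 × 221.208 = 201.29928 now. The employer offers 201.29928 and keeps 240 − 201.29928 = 38.70072.
So by rejecting in round 1, the employer gets 38.70072 next round, worth 0.87 × 38.70072 = 33.6696264 now.
Offer 11 < 33.6696264, so the employer rejects.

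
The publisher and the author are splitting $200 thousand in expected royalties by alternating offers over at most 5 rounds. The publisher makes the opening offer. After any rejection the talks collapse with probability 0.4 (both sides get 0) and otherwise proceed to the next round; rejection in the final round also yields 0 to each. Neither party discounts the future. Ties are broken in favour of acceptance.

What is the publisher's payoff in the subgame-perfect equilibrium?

By backward induction:
Round 5 (the publisher proposes): the author will accept anything ≥ 0, so the publisher offers 0 and keeps 200.
Round 4 (the author proposes): rejecting gives the publisher an expected 0.6 × 200 = 120, so the author offers 120, keeping 80.
Round 3 (the publisher proposes): rejecting gives the author an expected 0.6 × 80 = 48. The publisher offers 48 and keeps 200 − 48 = 152.
Round 2 (the author proposes): rejecting gives the publisher an expected 0.6 × 152 = 91.2. The author offers 91.2 and keeps 200 − 91.2 = 108.8.
Round 1 (the publisher proposes): rejecting gives the author an expected 0.6 × 108.8 = 65.28; the publisher offers that and keeps 134.72.

134.72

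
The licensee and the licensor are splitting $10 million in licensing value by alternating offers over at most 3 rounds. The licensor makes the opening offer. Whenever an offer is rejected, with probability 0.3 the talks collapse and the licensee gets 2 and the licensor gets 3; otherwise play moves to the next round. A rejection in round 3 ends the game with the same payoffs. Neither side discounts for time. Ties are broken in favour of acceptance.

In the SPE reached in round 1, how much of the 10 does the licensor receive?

6.95

Round 3 (the licensor proposes): the licensee gets 2 if talks fail, so the licensor offers 2 and keeps 8.
Round 2 (the licensee proposes): rejecting gives the licensor an expected 0.7 × 8 + 0.3 × 3 = 6.5, so the licensee offers 6.5, keeping 3.5.
Round 1 (the licensor proposes): rejecting gives the licensee an expected 0.7 × 3.5 + 0.3 × 2 = 3.05; the licensor offers that and keeps 6.95.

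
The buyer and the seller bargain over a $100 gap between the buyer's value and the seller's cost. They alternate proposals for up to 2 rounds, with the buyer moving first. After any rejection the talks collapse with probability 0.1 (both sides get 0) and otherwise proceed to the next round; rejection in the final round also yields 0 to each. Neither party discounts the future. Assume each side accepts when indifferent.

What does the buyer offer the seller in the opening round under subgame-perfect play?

Round 2 (the seller proposes): the buyer will accept anything ≥ 0, so the seller offers 0 and keeps 100.
Round 1 (the buyer proposes): rejecting gives the seller an expected 0.9 × 100 = 90, so the buyer offers 90, keeping 10.

90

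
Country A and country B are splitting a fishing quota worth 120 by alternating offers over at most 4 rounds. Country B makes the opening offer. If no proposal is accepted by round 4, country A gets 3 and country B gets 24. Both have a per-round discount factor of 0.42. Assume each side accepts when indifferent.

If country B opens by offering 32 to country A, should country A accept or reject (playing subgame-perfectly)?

Reject

Round 4 (country A proposes): country B gets 24 if talks fail, so country A offers 24 and keeps 96.
Round 3 (country B proposes): country A can get 96 next round, worth 0.42 × 96 = 40.32 now, so country B offers 40.32, keeping 79.68.
Round 2 (country A proposes): country B can get 79.68 next round, worth 0.42 × 79.68 = 33.4656 now, so country A offers 33.4656, keeping 86.5344.
So by rejecting in round 1, country A gets 86.5344 next round, worth 0.42 × 86.5344 = 36.344448 now.
Offer 32 < 36.344448, so country A rejects.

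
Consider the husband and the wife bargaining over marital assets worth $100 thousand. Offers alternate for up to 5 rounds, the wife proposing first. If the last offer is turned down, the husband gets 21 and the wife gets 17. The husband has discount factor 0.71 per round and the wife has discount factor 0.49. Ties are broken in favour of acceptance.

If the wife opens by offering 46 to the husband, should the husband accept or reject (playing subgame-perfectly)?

Reject

Work out the husband's continuation value if the offer is rejected.
Round 5 (the wife proposes): the husband gets 21 if talks fail, so the wife offers 21 and keeps 79.
Round 4 (the husband proposes): the wife can get 79 next round, worth 0.49 × 79 = 38.71 now. The husband offers 38.71 and keeps 100 − 38.71 = 61.29.
Round 3 (the wife proposes): the husband can get 61.29 next round, worth 0.71 × 61.29 = 43.5159 now. The wife offers 43.5159 and keeps 100 − 43.5159 = 56.4841.
Round 2 (the husband proposes): the wife can get 56.4841 next round, worth 0.49 × 56.4841 = 27.677209 now, so the husband offers 27.677209, keeping 72.322791.
So by rejecting in round 1, the husband gets 72.322791 next round, worth 0.71 × 72.322791 = 51.34918161 now.
Offer 46 < 51.34918161, so the husband rejects.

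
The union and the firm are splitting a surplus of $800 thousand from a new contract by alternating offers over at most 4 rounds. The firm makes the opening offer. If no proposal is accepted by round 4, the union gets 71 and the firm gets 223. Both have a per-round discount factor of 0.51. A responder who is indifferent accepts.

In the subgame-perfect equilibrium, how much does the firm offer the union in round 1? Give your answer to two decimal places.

276.46

Solve by backward induction from round 4.
Round 4 (the union proposes): the firm gets 223 if talks fail, so the union offers 223 and keeps 577.
Round 3 (the firm proposes): the union can get 577 next round, worth 0.51 × 577 = 294.27 now, so the firm offers 294.27, keeping 505.73.
Round 2 (the union proposes): the firm can get 505.73 next round, worth 0.51 × 505.73 = 257.9223 now; the union offers that and keeps 542.0777.
Round 1 (the firm proposes): the union can get 542.0777 next round, worth 0.51 × 542.0777 = 276.459627 now. The firm offers 276.459627 and keeps 800 − 276.459627 = 523.540373.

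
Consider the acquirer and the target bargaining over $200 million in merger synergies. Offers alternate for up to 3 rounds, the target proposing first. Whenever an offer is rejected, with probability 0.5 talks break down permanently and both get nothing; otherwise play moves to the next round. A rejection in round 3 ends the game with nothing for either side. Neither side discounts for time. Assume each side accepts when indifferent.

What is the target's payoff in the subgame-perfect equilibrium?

150

Round 3 (the target proposes): the acquirer will accept anything ≥ 0, so the target offers 0 and keeps 200.
Round 2 (the acquirer proposes): rejecting gives the target an expected 0.5 × 200 = 100. The acquirer offers 100 and keeps 200 − 100 = 100.
Round 1 (the target proposes): rejecting gives the acquirer an expected 0.5 × 100 = 50; the target offers that and keeps 150.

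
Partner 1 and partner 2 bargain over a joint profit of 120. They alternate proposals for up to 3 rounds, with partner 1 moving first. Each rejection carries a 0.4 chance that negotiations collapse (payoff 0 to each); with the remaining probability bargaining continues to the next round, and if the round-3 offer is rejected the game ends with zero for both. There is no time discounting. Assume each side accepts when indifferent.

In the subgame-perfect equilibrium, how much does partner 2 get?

28.8

Round 3 (partner 1 proposes): partner 2 will accept anything ≥ 0, so partner 1 offers 0 and keeps 120.
Round 2 (partner 2 proposes): rejecting gives partner 1 an expected 0.6 × 120 = 72; partner 2 offers that and keeps 48.
Round 1 (partner 1 proposes): rejecting gives partner 2 an expected 0.6 × 48 = 28.8; partner 1 offers that and keeps 91.2.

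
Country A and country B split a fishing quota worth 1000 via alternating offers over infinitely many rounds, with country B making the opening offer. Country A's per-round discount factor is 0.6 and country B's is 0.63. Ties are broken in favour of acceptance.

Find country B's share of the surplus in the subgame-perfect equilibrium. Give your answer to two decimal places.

When country B proposes, country A accepts any offer worth at least 0.6 times what country A would get by proposing next round; and vice versa.
This gives x = 1000 − 0.6y and y = 1000 − 0.63x, where x and y are each side's share when it proposes.
Hence (1 − 0.6·0.63)x = 1000(1 − 0.6), i.e. 0.622·x = 400.
x ≈ 643.0868; country A's share is 1000 − x ≈ 356.9132.

643.09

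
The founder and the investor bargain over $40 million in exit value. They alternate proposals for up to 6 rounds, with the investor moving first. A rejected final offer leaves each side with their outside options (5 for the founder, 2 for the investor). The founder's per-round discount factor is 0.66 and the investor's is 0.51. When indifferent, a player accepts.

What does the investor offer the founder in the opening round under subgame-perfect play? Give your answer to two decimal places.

20.13

By backward induction:
Round 6 (the founder proposes): the investor gets 2 if talks fail, so the founder offers 2 and keeps 38.
Round 5 (the investor proposes): the founder can get 38 next round, worth 0.66 × 38 = 25.08 now. The investor offers 25.08 and keeps 40 − 25.08 = 14.92.
Round 4 (the founder proposes): the investor can get 14.92 next round, worth 0.51 × 14.92 = 7.6092 now; the founder offers that and keeps 32.3908.
Round 3 (the investor proposes): the founder can get 32.3908 next round, worth 0.66 × 32.3908 = 21.377928 now. The investor offers 21.377928 and keeps 40 − 21.377928 = 18.622072.
Round 2 (the founder proposes): the investor can get 18.622072 next round, worth 0.51 × 18.622072 = 9.49725672 now, so the founder offers 9.49725672, keeping 30.50274328.
Round 1 (the investor proposes): the founder can get 30.50274328 next round, worth 0.66 × 30.50274328 = 20.1318105648 now. The investor offers 20.1318105648 and keeps 40 − 20.1318105648 = 19.8681894352.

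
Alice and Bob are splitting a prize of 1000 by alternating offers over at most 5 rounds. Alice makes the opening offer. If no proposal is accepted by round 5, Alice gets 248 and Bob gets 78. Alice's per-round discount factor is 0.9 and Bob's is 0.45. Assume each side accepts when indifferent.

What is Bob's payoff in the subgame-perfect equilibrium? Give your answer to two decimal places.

76.02

Work backward from the last round.
Round 5 (Alice proposes): Bob gets 78 if talks fail, so Alice offers 78 and keeps 922.
Round 4 (Bob proposes): Alice can get 922 next round, worth 0.9 × 922 = 829.8 now; Bob offers that and keeps 170.2.
Round 3 (Alice proposes): Bob can get 170.2 next round, worth 0.45 × 170.2 = 76.59 now, so Alice offers 76.59, keeping 923.41.
Round 2 (Bob proposes): Alice can get 923.41 next round, worth 0.9 × 923.41 = 831.069 now; Bob offers that and keeps 168.931.
Round 1 (Alice proposes): Bob can get 168.931 next round, worth 0.45 × 168.931 = 76.01895 now, so Alice offers 76.01895, keeping 923.98105.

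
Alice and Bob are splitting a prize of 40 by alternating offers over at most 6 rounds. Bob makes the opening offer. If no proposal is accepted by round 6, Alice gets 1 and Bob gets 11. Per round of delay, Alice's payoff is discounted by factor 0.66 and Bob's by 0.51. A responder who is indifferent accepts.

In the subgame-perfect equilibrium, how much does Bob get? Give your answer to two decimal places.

By backward induction:
Round 6 (Alice proposes): Bob gets 11 if talks fail, so Alice offers 11 and keeps 29.
Round 5 (Bob proposes): Alice can get 29 next round, worth 0.66 × 29 = 19.14 now. Bob offers 19.14 and keeps 40 − 19.14 = 20.86.
Round 4 (Alice proposes): Bob can get 20.86 next round, worth 0.51 × 20.86 = 10.6386 now, so Alice offers 10.6386, keeping 29.3614.
Round 3 (Bob proposes): Alice can get 29.3614 next round, worth 0.66 × 29.3614 = 19.378524 now, so Bob offers 19.378524, keeping 20.621476.
Round 2 (Alice proposes): Bob can get 20.621476 next round, worth 0.51 × 20.621476 = 10.51695276 now, so Alice offers 10.51695276, keeping 29.48304724.
Round 1 (Bob proposes): Alice can get 29.48304724 next round, worth 0.66 × 29.48304724 = 19.4588111784 now; Bob offers that and keeps 20.5411888216.

20.54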